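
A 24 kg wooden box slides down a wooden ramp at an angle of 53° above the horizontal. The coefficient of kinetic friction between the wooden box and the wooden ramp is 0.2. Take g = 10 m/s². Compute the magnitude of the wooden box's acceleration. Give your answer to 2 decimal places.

Resolving the weight along the incline: the component pulling the wooden box down the slope is mg sin 53° = 24 × 10 × 0.7986 = 191.664 N, and the normal force is N = mg cos 53° = 24 × 10 × 0.6018 = 144.432 N.
Kinetic friction acts up the slope with magnitude f = μN = 0.2 × 144.432 = 28.886 N.
Net force along the incline is 191.664 − 28.886 = 162.778 N, so a = 162.778 / 24 = 6.7824 m/s².

6.78 m/s²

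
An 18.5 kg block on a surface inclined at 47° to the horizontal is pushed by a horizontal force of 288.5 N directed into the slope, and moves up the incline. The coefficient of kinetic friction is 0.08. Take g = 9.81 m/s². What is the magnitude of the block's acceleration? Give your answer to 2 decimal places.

The horizontal push has components F cos 47° = 288.5 × 0.6820 = 196.757 N up the incline and F sin 47° = 288.5 × 0.7314 = 211.009 N pressing into the surface.
The normal force is therefore N = mg cos 47° + F sin 47° = 123.773 + 211.009 = 334.782 N, and kinetic friction down the slope is μN = 0.08 × 334.782 = 26.783 N.
Along the incline: F cos 47° − mg sin 47° − μN = ma, so 196.757 − 132.738 − 26.783 = 18.5 a, giving a = 2.0128 m/s².

2.01 m/s²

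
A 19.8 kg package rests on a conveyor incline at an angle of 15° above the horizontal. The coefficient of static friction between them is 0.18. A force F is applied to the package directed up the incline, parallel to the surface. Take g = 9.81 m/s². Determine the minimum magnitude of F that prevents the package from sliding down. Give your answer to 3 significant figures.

16.5 N

The normal force is N = mg cos 15° = 187.620 N. With F at its minimum the package is on the verge of sliding down, so static friction is at its maximum μ_s N = 0.18 × 187.620 = 33.772 N and acts up the slope.
Equilibrium along the incline: F + μ_s N = mg sin 15°, so F = 50.272 − 33.772 = 16.500 N.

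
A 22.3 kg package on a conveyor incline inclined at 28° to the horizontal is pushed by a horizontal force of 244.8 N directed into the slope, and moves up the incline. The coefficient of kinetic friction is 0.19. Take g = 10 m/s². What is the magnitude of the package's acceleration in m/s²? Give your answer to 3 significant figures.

The horizontal push has components F cos 28° = 244.8 × 0.8829 = 216.134 N up the incline and F sin 28° = 244.8 × 0.4695 = 114.934 N pressing into the surface.
The normal force is therefore N = mg cos 28° + F sin 28° = 196.887 + 114.934 = 311.821 N, and kinetic friction down the slope is μN = 0.19 × 311.821 = 59.246 N.
Along the incline: F cos 28° − mg sin 28° − μN = ma, so 216.134 − 104.698 − 59.246 = 22.3 a, giving a = 2.3404 m/s².

2.34 m/s²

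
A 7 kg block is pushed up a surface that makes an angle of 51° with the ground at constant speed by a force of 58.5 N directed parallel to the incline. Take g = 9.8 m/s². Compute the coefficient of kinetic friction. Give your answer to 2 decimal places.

0.12

At constant speed ΣF = 0 along the incline. The applied 58.5 N acts up the slope; the weight component mg sin 51° = 53.312 N and kinetic friction μN both act down the slope.
So 58.5 = 53.312 + μ × 43.171, giving μ = (58.5 − 53.312) / 43.171 = 0.1202.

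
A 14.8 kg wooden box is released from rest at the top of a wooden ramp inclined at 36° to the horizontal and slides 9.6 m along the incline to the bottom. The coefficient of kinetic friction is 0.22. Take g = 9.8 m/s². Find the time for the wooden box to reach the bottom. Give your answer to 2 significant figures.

2.2 s

The weight component along the incline is mg sin 36° = 85.252 N and the normal force is N = mg cos 36° = 117.340 N.
Friction up the slope is f = μN = 0.22 × 117.340 = 25.815 N, so the net downslope force is 85.252 − 25.815 = 59.437 N and a = 59.437 / 14.8 = 4.0160 m/s².
Starting from rest, L = ½at², so t = √(2L/a) = √(2 × 9.6 / 4.0160) = 2.1865 s.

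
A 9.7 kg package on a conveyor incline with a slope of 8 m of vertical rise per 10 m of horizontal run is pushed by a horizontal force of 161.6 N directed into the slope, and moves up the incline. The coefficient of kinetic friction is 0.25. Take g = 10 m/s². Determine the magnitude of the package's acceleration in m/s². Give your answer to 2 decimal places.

The horizontal push has components F cos 38.66° = 161.6 × 0.7809 = 126.193 N up the incline and F sin 38.66° = 161.6 × 0.6247 = 100.952 N pressing into the surface.
The normal force is therefore N = mg cos 38.66° + F sin 38.66° = 75.747 + 100.952 = 176.699 N, and kinetic friction down the slope is μN = 0.25 × 176.699 = 44.175 N.
Along the incline: F cos 38.66° − mg sin 38.66° − μN = ma, so 126.193 − 60.596 − 44.175 = 9.7 a, giving a = 2.2085 m/s².

2.21 m/s²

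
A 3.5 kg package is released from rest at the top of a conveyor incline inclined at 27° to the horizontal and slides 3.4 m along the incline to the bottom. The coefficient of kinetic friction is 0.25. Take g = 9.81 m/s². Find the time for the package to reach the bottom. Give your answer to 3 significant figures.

1.73 s

The weight component along the incline is mg sin 27° = 15.588 N and the normal force is N = mg cos 27° = 30.593 N.
Friction up the slope is f = μN = 0.25 × 30.593 = 7.648 N, so the net downslope force is 15.588 − 7.648 = 7.940 N and a = 7.940 / 3.5 = 2.2686 m/s².
Starting from rest, L = ½at², so t = √(2L/a) = √(2 × 3.4 / 2.2686) = 1.7313 s.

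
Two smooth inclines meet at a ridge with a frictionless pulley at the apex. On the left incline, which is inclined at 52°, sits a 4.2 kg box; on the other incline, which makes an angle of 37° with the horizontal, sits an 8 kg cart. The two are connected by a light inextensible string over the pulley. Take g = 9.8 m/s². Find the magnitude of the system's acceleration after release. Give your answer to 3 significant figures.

1.21 m/s²

Resolve each weight along its own incline: the 4.2 kg mass has component 4.2 × 9.8 × sin 52° = 32.435 N down its slope, and the 8 kg mass has 8 × 9.8 × sin 37° = 47.182 N down its slope.
The 8 kg side's 47.182 N exceeds the other side's 32.435 N, so that mass slides down and the 4.2 kg mass slides up. Taking that direction as positive, Newton's second law for the whole system gives 47.182 − 32.435 = (4.2 + 8) a, so a = 14.747 / 12.2 = 1.2088 m/s².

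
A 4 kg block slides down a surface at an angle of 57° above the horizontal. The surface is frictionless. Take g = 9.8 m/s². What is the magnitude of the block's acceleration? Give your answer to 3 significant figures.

8.22 m/s²

Resolving the weight along the incline: the component pulling the block down the slope is mg sin 57° = 4 × 9.8 × 0.8387 = 32.877 N, and the normal force is N = mg cos 57° = 4 × 9.8 × 0.5446 = 21.348 N.
With no friction the net force along the incline is 32.877 N, so a = g sin 57° = 32.877 / 4 = 8.2193 m/s².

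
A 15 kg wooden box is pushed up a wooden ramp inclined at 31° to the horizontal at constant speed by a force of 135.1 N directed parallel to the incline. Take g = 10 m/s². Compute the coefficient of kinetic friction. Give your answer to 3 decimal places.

At constant speed ΣF = 0 along the incline. The applied 135.1 N acts up the slope; the weight component mg sin 31° = 77.256 N and kinetic friction μN both act down the slope.
So 135.1 = 77.256 + μ × 128.575, giving μ = (135.1 − 77.256) / 128.575 = 0.4499.

0.450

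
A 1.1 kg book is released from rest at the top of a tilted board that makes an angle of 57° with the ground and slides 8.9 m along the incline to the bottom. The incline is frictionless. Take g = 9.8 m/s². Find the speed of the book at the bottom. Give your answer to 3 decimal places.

The weight component along the incline is mg sin 57° = 9.041 N and the normal force is N = mg cos 57° = 5.871 N.
With no friction, a = g sin 57° = 8.2190 m/s².
Starting from rest over a distance of 8.9 m, v² = 2aL = 2 × 8.2190 × 8.9 = 146.2982, so v = 12.0954 m/s.

12.095 m/s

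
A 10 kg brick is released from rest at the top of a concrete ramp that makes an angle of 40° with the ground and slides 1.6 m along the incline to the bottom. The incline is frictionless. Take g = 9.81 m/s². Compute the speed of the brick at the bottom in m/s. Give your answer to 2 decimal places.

4.49 m/s

The weight component along the incline is mg sin 40° = 63.057 N and the normal force is N = mg cos 40° = 75.149 N.
With no friction, a = g sin 40° = 6.3057 m/s².
Starting from rest over a distance of 1.6 m, v² = 2aL = 2 × 6.3057 × 1.6 = 20.1782, so v = 4.4920 m/s.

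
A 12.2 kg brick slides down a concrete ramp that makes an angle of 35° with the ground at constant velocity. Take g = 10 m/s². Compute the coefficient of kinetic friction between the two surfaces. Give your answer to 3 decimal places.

At constant velocity the net force along the incline is zero: mg sin 35° = μ mg cos 35°.
So μ = tan 35° = 0.5736 / 0.8192 = 0.7002.

0.700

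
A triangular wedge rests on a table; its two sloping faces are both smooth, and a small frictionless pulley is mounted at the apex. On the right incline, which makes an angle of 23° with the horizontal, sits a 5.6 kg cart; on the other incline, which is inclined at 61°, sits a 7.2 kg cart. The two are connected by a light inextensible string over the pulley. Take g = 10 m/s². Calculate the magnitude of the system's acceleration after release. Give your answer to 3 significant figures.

Resolve each weight along its own incline: the 5.6 kg mass has component 5.6 × 10 × sin 23° = 21.881 N down its slope, and the 7.2 kg mass has 7.2 × 10 × sin 61° = 62.973 N down its slope.
The 7.2 kg side's 62.973 N exceeds the other side's 21.881 N, so that mass slides down and the 5.6 kg mass slides up. Taking that direction as positive, Newton's second law for the whole system gives 62.973 − 21.881 = (5.6 + 7.2) a, so a = 41.092 / 12.8 = 3.2103 m/s².

3.21 m/s²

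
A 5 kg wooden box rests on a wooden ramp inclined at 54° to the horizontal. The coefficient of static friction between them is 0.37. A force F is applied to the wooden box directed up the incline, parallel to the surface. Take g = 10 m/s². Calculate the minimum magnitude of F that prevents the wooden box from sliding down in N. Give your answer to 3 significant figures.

The normal force is N = mg cos 54° = 29.389 N. With F at its minimum the wooden box is on the verge of sliding down, so static friction is at its maximum μ_s N = 0.37 × 29.389 = 10.874 N and acts up the slope.
Equilibrium along the incline: F + μ_s N = mg sin 54°, so F = 40.451 − 10.874 = 29.577 N.

29.6 N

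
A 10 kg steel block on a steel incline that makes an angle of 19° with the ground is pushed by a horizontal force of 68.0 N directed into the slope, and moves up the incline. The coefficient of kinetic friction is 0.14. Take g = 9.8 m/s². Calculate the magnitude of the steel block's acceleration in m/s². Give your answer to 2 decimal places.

1.63 m/s²

The horizontal push has components F cos 19° = 68.0 × 0.9455 = 64.294 N up the incline and F sin 19° = 68.0 × 0.3256 = 22.141 N pressing into the surface.
The normal force is therefore N = mg cos 19° + F sin 19° = 92.659 + 22.141 = 114.800 N, and kinetic friction down the slope is μN = 0.14 × 114.800 = 16.072 N.
Along the incline: F cos 19° − mg sin 19° − μN = ma, so 64.294 − 31.909 − 16.072 = 10 a, giving a = 1.6313 m/s².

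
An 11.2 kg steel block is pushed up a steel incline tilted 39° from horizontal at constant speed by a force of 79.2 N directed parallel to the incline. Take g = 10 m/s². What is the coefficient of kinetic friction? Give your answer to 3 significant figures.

At constant speed ΣF = 0 along the incline. The applied 79.2 N acts up the slope; the weight component mg sin 39° = 70.484 N and kinetic friction μN both act down the slope.
So 79.2 = 70.484 + μ × 87.040, giving μ = (79.2 − 70.484) / 87.040 = 0.1001.

0.100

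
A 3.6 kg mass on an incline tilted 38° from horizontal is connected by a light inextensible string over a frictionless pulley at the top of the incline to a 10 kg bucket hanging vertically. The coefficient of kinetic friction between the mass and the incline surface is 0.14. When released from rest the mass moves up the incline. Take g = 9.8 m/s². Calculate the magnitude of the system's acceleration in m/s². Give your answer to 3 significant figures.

5.32 m/s²

For the mass on the incline: the weight component along the slope is m₁g sin 38° = 3.6 × 9.8 × 0.6157 = 21.722 N and the normal force is N = m₁g cos 38° = 27.801 N.
Kinetic friction opposes the mass's motion up the incline: f = μN = 0.14 × 27.801 = 3.892 N acting down the slope.
Newton's second law for the mass (up-slope positive): T − 21.722 − 3.892 = 3.6 a. For the hanging bucket (downward positive): 10 × 9.8 − T = 10 a.
Adding the two equations eliminates T: 72.386 = 13.6 a, so a = 5.3225 m/s².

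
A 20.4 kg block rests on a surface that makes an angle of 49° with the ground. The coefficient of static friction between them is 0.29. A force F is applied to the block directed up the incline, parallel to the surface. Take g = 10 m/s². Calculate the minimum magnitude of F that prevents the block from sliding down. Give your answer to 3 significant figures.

115 N

The normal force is N = mg cos 49° = 133.836 N. With F at its minimum the block is on the verge of sliding down, so static friction is at its maximum μ_s N = 0.29 × 133.836 = 38.812 N and acts up the slope.
Equilibrium along the incline: F + μ_s N = mg sin 49°, so F = 153.961 − 38.812 = 115.149 N.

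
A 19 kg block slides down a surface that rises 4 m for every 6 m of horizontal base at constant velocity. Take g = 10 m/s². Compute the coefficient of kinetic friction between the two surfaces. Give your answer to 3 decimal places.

At constant velocity the net force along the incline is zero: mg sin 33.69° = μ mg cos 33.69°.
So μ = tan 33.69° = 0.5547 / 0.8321 = 0.6666.

0.667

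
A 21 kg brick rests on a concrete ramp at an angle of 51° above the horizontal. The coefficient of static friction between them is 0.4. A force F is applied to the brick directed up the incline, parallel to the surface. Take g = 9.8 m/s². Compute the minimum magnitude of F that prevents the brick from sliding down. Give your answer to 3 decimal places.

108.131 N

The normal force is N = mg cos 51° = 129.514 N. With F at its minimum the brick is on the verge of sliding down, so static friction is at its maximum μ_s N = 0.4 × 129.514 = 51.806 N and acts up the slope.
Equilibrium along the incline: F + μ_s N = mg sin 51°, so F = 159.937 − 51.806 = 108.131 N.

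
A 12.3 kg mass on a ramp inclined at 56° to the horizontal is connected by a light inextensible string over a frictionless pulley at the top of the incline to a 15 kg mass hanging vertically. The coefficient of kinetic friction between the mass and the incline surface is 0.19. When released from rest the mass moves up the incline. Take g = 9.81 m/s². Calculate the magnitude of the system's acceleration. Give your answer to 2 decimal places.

1.26 m/s²

For the mass on the incline: the weight component along the slope is m₁g sin 56° = 12.3 × 9.81 × 0.8290 = 100.030 N and the normal force is N = m₁g cos 56° = 67.474 N.
Kinetic friction opposes the mass's motion up the incline: f = μN = 0.19 × 67.474 = 12.820 N acting down the slope.
Newton's second law for the mass (up-slope positive): T − 100.030 − 12.820 = 12.3 a. For the hanging mass (downward positive): 15 × 9.81 − T = 15 a.
Adding the two equations eliminates T: 34.300 = 27.3 a, so a = 1.2564 m/s².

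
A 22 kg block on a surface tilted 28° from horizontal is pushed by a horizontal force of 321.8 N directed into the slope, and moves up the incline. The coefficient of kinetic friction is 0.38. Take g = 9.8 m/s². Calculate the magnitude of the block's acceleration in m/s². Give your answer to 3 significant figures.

2.42 m/s²

The horizontal push has components F cos 28° = 321.8 × 0.8829 = 284.117 N up the incline and F sin 28° = 321.8 × 0.4695 = 151.085 N pressing into the surface.
The normal force is therefore N = mg cos 28° + F sin 28° = 190.353 + 151.085 = 341.438 N, and kinetic friction down the slope is μN = 0.38 × 341.438 = 129.746 N.
Along the incline: F cos 28° − mg sin 28° − μN = ma, so 284.117 − 101.224 − 129.746 = 22 a, giving a = 2.4158 m/s².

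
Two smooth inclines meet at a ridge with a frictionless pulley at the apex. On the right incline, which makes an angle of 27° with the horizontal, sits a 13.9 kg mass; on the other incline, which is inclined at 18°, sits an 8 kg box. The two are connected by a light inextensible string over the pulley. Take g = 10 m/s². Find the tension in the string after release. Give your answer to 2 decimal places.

38.74 N

Resolve each weight along its own incline: the 13.9 kg mass has component 13.9 × 10 × sin 27° = 63.105 N down its slope, and the 8 kg mass has 8 × 10 × sin 18° = 24.721 N down its slope.
The 13.9 kg side's 63.105 N exceeds the other side's 24.721 N, so that mass slides down and the 8 kg mass slides up. Taking that direction as positive, Newton's second law for the whole system gives 63.105 − 24.721 = (13.9 + 8) a, so a = 38.384 / 21.9 = 1.7527 m/s².
For the 8 kg mass (up-slope positive): T − 24.721 = 8 × 1.7527, so T = 38.743 N.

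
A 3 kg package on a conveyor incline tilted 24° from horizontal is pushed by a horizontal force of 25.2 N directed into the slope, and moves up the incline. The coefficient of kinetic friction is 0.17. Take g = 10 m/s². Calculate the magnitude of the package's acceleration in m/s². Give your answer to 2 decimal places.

1.47 m/s²

The horizontal push has components F cos 24° = 25.2 × 0.9135 = 23.020 N up the incline and F sin 24° = 25.2 × 0.4067 = 10.249 N pressing into the surface.
The normal force is therefore N = mg cos 24° + F sin 24° = 27.405 + 10.249 = 37.654 N, and kinetic friction down the slope is μN = 0.17 × 37.654 = 6.401 N.
Along the incline: F cos 24° − mg sin 24° − μN = ma, so 23.020 − 12.201 − 6.401 = 3 a, giving a = 1.4727 m/s².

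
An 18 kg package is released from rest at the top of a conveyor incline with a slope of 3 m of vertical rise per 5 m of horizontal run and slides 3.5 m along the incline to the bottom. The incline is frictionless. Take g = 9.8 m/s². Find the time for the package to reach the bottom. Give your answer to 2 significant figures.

The weight component along the incline is mg sin 30.96° = 90.757 N and the normal force is N = mg cos 30.96° = 151.262 N.
With no friction, a = g sin 30.96° = 5.0421 m/s².
Starting from rest, L = ½at², so t = √(2L/a) = √(2 × 3.5 / 5.0421) = 1.1783 s.

1.2 s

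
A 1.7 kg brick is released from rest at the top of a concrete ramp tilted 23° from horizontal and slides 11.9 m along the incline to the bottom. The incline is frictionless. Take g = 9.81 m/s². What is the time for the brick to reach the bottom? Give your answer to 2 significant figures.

2.5 s

The weight component along the incline is mg sin 23° = 6.516 N and the normal force is N = mg cos 23° = 15.351 N.
With no friction, a = g sin 23° = 3.8331 m/s².
Starting from rest, L = ½at², so t = √(2L/a) = √(2 × 11.9 / 3.8331) = 2.4918 s.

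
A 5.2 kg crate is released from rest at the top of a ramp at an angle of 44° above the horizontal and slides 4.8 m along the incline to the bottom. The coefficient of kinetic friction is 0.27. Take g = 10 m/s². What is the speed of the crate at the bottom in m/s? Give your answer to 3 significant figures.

6.93 m/s

The weight component along the incline is mg sin 44° = 36.122 N and the normal force is N = mg cos 44° = 37.406 N.
Friction up the slope is f = μN = 0.27 × 37.406 = 10.100 N, so the net downslope force is 36.122 − 10.100 = 26.022 N and a = 26.022 / 5.2 = 5.0042 m/s².
Starting from rest over a distance of 4.8 m, v² = 2aL = 2 × 5.0042 × 4.8 = 48.0403, so v = 6.9311 m/s.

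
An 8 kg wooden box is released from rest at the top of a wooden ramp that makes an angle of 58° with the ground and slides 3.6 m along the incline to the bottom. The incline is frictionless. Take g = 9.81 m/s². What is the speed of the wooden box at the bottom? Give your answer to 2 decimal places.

The weight component along the incline is mg sin 58° = 66.555 N and the normal force is N = mg cos 58° = 41.588 N.
With no friction, a = g sin 58° = 8.3194 m/s².
Starting from rest over a distance of 3.6 m, v² = 2aL = 2 × 8.3194 × 3.6 = 59.8997, so v = 7.7395 m/s.

7.74 m/s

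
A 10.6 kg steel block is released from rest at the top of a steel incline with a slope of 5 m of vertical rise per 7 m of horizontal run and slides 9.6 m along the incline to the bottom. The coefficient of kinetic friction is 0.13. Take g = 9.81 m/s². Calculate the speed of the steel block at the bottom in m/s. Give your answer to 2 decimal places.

9.46 m/s

The weight component along the incline is mg sin 35.54° = 60.441 N and the normal force is N = mg cos 35.54° = 84.617 N.
Friction up the slope is f = μN = 0.13 × 84.617 = 11.000 N, so the net downslope force is 60.441 − 11.000 = 49.441 N and a = 49.441 / 10.6 = 4.6642 m/s².
Starting from rest over a distance of 9.6 m, v² = 2aL = 2 × 4.6642 × 9.6 = 89.5526, so v = 9.4632 m/s.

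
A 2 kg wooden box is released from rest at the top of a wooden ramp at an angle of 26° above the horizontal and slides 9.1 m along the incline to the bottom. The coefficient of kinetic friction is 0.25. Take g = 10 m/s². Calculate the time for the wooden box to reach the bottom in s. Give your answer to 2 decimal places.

The weight component along the incline is mg sin 26° = 8.767 N and the normal force is N = mg cos 26° = 17.976 N.
Friction up the slope is f = μN = 0.25 × 17.976 = 4.494 N, so the net downslope force is 8.767 − 4.494 = 4.273 N and a = 4.273 / 2 = 2.1365 m/s².
Starting from rest, L = ½at², so t = √(2L/a) = √(2 × 9.1 / 2.1365) = 2.9187 s.

2.92 s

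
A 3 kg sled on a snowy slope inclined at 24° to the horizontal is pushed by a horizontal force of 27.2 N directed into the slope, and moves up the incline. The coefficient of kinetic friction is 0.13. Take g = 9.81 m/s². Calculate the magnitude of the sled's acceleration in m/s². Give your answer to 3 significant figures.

2.65 m/s²

The horizontal push has components F cos 24° = 27.2 × 0.9135 = 24.847 N up the incline and F sin 24° = 27.2 × 0.4067 = 11.062 N pressing into the surface.
The normal force is therefore N = mg cos 24° + F sin 24° = 26.884 + 11.062 = 37.946 N, and kinetic friction down the slope is μN = 0.13 × 37.946 = 4.933 N.
Along the incline: F cos 24° − mg sin 24° − μN = ma, so 24.847 − 11.969 − 4.933 = 3 a, giving a = 2.6483 m/s².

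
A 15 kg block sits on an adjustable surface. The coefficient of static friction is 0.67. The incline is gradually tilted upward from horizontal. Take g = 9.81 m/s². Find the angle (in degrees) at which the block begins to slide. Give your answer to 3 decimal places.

At the threshold of sliding, static friction is at its maximum μ_s N and exactly balances the weight component along the incline: mg sin θ = μ_s mg cos θ.
Hence tan θ = μ_s = 0.67, so θ = arctan(0.67) = 33.8221°.

33.822°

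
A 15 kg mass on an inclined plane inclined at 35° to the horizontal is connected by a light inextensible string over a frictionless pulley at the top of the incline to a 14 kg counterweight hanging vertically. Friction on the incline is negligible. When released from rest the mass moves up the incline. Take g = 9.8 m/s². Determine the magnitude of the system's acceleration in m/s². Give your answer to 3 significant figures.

For the mass on the incline: the weight component along the slope is m₁g sin 35° = 15 × 9.8 × 0.5736 = 84.319 N and the normal force is N = m₁g cos 35° = 120.415 N.
Newton's second law for the mass (up-slope positive): T − 84.319 = 15 a. For the hanging counterweight (downward positive): 14 × 9.8 − T = 14 a.
Adding the two equations eliminates T: 52.881 = 29 a, so a = 1.8235 m/s².

1.82 m/s²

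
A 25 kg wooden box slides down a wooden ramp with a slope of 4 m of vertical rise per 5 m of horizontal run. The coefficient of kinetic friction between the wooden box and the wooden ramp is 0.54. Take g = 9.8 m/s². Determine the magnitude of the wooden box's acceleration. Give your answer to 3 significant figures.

1.99 m/s²

Resolving the weight along the incline: the component pulling the wooden box down the slope is mg sin 38.66° = 25 × 9.8 × 0.6247 = 153.052 N, and the normal force is N = mg cos 38.66° = 25 × 9.8 × 0.7809 = 191.321 N.
Kinetic friction acts up the slope with magnitude f = μN = 0.54 × 191.321 = 103.313 N.
Net force along the incline is 153.052 − 103.313 = 49.739 N, so a = 49.739 / 25 = 1.9896 m/s².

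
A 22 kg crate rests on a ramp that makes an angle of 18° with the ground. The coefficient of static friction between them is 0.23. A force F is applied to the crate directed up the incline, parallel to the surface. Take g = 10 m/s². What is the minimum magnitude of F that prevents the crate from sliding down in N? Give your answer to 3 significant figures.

The normal force is N = mg cos 18° = 209.232 N. With F at its minimum the crate is on the verge of sliding down, so static friction is at its maximum μ_s N = 0.23 × 209.232 = 48.123 N and acts up the slope.
Equilibrium along the incline: F + μ_s N = mg sin 18°, so F = 67.984 − 48.123 = 19.861 N.

19.9 N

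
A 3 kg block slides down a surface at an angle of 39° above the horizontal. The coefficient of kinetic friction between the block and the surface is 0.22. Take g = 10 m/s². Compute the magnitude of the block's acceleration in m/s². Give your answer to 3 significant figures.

4.58 m/s²

Resolving the weight along the incline: the component pulling the block down the slope is mg sin 39° = 3 × 10 × 0.6293 = 18.879 N, and the normal force is N = mg cos 39° = 3 × 10 × 0.7771 = 23.313 N.
Kinetic friction acts up the slope with magnitude f = μN = 0.22 × 23.313 = 5.129 N.
Net force along the incline is 18.879 − 5.129 = 13.750 N, so a = 13.750 / 3 = 4.5833 m/s².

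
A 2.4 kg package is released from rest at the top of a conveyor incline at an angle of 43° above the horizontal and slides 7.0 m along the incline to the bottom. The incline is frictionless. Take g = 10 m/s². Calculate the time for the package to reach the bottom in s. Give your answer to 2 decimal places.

1.43 s

The weight component along the incline is mg sin 43° = 16.368 N and the normal force is N = mg cos 43° = 17.552 N.
With no friction, a = g sin 43° = 6.8200 m/s².
Starting from rest, L = ½at², so t = √(2L/a) = √(2 × 7.0 / 6.8200) = 1.4328 s.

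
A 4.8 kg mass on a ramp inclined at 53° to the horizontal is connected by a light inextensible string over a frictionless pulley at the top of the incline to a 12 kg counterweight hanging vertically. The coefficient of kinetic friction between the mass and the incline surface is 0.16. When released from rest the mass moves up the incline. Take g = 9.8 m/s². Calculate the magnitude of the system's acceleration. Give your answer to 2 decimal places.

For the mass on the incline: the weight component along the slope is m₁g sin 53° = 4.8 × 9.8 × 0.7986 = 37.566 N and the normal force is N = m₁g cos 53° = 28.309 N.
Kinetic friction opposes the mass's motion up the incline: f = μN = 0.16 × 28.309 = 4.529 N acting down the slope.
Newton's second law for the mass (up-slope positive): T − 37.566 − 4.529 = 4.8 a. For the hanging counterweight (downward positive): 12 × 9.8 − T = 12 a.
Adding the two equations eliminates T: 75.505 = 16.8 a, so a = 4.4943 m/s².

4.49 m/s²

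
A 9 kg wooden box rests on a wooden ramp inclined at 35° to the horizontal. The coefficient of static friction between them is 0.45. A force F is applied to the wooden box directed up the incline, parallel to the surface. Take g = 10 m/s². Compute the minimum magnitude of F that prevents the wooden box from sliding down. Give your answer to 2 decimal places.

The normal force is N = mg cos 35° = 73.724 N. With F at its minimum the wooden box is on the verge of sliding down, so static friction is at its maximum μ_s N = 0.45 × 73.724 = 33.176 N and acts up the slope.
Equilibrium along the incline: F + μ_s N = mg sin 35°, so F = 51.622 − 33.176 = 18.446 N.

18.45 N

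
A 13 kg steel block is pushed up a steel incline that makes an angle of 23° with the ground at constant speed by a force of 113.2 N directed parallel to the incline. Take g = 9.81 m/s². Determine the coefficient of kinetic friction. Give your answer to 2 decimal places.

0.54

At constant speed ΣF = 0 along the incline. The applied 113.2 N acts up the slope; the weight component mg sin 23° = 49.830 N and kinetic friction μN both act down the slope.
So 113.2 = 49.830 + μ × 117.392, giving μ = (113.2 − 49.830) / 117.392 = 0.5398.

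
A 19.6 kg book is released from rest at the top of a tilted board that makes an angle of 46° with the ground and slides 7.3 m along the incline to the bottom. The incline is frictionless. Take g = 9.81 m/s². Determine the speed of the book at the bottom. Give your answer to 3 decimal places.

10.150 m/s

The weight component along the incline is mg sin 46° = 138.312 N and the normal force is N = mg cos 46° = 133.566 N.
With no friction, a = g sin 46° = 7.0567 m/s².
Starting from rest over a distance of 7.3 m, v² = 2aL = 2 × 7.0567 × 7.3 = 103.0278, so v = 10.1503 m/s.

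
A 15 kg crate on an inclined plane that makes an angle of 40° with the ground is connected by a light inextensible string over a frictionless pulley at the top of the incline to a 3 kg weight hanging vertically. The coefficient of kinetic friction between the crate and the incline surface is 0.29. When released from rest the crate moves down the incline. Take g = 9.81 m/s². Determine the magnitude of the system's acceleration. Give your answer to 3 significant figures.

For the crate on the incline: the weight component along the slope is m₁g sin 40° = 15 × 9.81 × 0.6428 = 94.588 N and the normal force is N = m₁g cos 40° = 112.723 N.
Kinetic friction opposes the crate's motion down the incline: f = μN = 0.29 × 112.723 = 32.690 N acting up the slope.
Newton's second law for the crate (down-slope positive): 94.588 − 32.690 − T = 15 a. For the hanging weight (upward positive): T − 3 × 9.81 = 3 a.
Adding the two equations eliminates T: 32.468 = 18 a, so a = 1.8038 m/s².

1.80 m/s²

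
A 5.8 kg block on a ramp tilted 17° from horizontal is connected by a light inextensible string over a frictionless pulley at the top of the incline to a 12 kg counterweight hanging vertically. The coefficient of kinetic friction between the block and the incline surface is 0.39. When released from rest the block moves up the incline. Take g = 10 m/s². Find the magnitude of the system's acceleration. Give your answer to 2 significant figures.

For the block on the incline: the weight component along the slope is m₁g sin 17° = 5.8 × 10 × 0.2924 = 16.959 N and the normal force is N = m₁g cos 17° = 55.466 N.
Kinetic friction opposes the block's motion up the incline: f = μN = 0.39 × 55.466 = 21.632 N acting down the slope.
Newton's second law for the block (up-slope positive): T − 16.959 − 21.632 = 5.8 a. For the hanging counterweight (downward positive): 12 × 10 − T = 12 a.
Adding the two equations eliminates T: 81.409 = 17.8 a, so a = 4.5735 m/s².

4.6 m/s²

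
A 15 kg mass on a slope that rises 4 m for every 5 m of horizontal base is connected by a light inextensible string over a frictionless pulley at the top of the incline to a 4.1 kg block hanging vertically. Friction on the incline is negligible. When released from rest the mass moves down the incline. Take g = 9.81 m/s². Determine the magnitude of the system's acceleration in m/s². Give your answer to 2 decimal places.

2.71 m/s²

For the mass on the incline: the weight component along the slope is m₁g sin 38.66° = 15 × 9.81 × 0.6247 = 91.925 N and the normal force is N = m₁g cos 38.66° = 114.905 N.
Newton's second law for the mass (down-slope positive): 91.925 − T = 15 a. For the hanging block (upward positive): T − 4.1 × 9.81 = 4.1 a.
Adding the two equations eliminates T: 51.704 = 19.1 a, so a = 2.7070 m/s².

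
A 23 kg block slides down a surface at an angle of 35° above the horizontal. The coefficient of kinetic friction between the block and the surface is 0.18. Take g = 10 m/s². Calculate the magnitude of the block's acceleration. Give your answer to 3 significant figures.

4.26 m/s²

Resolving the weight along the incline: the component pulling the block down the slope is mg sin 35° = 23 × 10 × 0.5736 = 131.928 N, and the normal force is N = mg cos 35° = 23 × 10 × 0.8192 = 188.416 N.
Kinetic friction acts up the slope with magnitude f = μN = 0.18 × 188.416 = 33.915 N.
Net force along the incline is 131.928 − 33.915 = 98.013 N, so a = 98.013 / 23 = 4.2614 m/s².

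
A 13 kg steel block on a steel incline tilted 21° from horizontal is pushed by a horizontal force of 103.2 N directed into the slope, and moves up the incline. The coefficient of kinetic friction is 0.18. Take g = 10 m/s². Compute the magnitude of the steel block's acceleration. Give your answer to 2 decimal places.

1.63 m/s²

The horizontal push has components F cos 21° = 103.2 × 0.9336 = 96.348 N up the incline and F sin 21° = 103.2 × 0.3584 = 36.987 N pressing into the surface.
The normal force is therefore N = mg cos 21° + F sin 21° = 121.368 + 36.987 = 158.355 N, and kinetic friction down the slope is μN = 0.18 × 158.355 = 28.504 N.
Along the incline: F cos 21° − mg sin 21° − μN = ma, so 96.348 − 46.592 − 28.504 = 13 a, giving a = 1.6348 m/s².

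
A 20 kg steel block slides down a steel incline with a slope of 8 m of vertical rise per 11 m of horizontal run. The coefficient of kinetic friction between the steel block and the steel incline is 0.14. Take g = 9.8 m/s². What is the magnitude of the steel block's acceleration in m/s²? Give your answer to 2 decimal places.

Resolving the weight along the incline: the component pulling the steel block down the slope is mg sin 36.03° = 20 × 9.8 × 0.5882 = 115.287 N, and the normal force is N = mg cos 36.03° = 20 × 9.8 × 0.8087 = 158.505 N.
Kinetic friction acts up the slope with magnitude f = μN = 0.14 × 158.505 = 22.191 N.
Net force along the incline is 115.287 − 22.191 = 93.096 N, so a = 93.096 / 20 = 4.6548 m/s².

4.65 m/s²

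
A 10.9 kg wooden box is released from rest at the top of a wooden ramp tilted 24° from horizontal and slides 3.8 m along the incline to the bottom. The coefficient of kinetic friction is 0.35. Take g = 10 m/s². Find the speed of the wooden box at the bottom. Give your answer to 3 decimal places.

2.571 m/s

The weight component along the incline is mg sin 24° = 44.334 N and the normal force is N = mg cos 24° = 99.576 N.
Friction up the slope is f = μN = 0.35 × 99.576 = 34.852 N, so the net downslope force is 44.334 − 34.852 = 9.482 N and a = 9.482 / 10.9 = 0.8699 m/s².
Starting from rest over a distance of 3.8 m, v² = 2aL = 2 × 0.8699 × 3.8 = 6.6112, so v = 2.5712 m/s.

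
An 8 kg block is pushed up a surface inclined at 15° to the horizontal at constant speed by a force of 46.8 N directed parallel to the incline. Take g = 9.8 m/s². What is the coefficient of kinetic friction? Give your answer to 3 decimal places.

0.350

At constant speed ΣF = 0 along the incline. The applied 46.8 N acts up the slope; the weight component mg sin 15° = 20.291 N and kinetic friction μN both act down the slope.
So 46.8 = 20.291 + μ × 75.729, giving μ = (46.8 − 20.291) / 75.729 = 0.3501.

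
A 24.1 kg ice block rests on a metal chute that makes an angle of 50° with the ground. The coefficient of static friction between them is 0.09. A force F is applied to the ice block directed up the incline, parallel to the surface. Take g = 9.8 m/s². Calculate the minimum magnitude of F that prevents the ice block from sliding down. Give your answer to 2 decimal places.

The normal force is N = mg cos 50° = 151.814 N. With F at its minimum the ice block is on the verge of sliding down, so static friction is at its maximum μ_s N = 0.09 × 151.814 = 13.663 N and acts up the slope.
Equilibrium along the incline: F + μ_s N = mg sin 50°, so F = 180.924 − 13.663 = 167.261 N.

167.26 N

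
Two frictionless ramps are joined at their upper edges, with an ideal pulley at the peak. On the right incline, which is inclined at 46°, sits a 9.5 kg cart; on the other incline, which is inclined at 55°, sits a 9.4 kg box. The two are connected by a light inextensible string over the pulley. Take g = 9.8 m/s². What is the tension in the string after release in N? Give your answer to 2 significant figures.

71 N

Resolve each weight along its own incline: the 9.5 kg mass has component 9.5 × 9.8 × sin 46° = 66.971 N down its slope, and the 9.4 kg mass has 9.4 × 9.8 × sin 55° = 75.460 N down its slope.
The 9.4 kg side's 75.460 N exceeds the other side's 66.971 N, so that mass slides down and the 9.5 kg mass slides up. Taking that direction as positive, Newton's second law for the whole system gives 75.460 − 66.971 = (9.5 + 9.4) a, so a = 8.489 / 18.9 = 0.4492 m/s².
For the 9.5 kg mass (up-slope positive): T − 66.971 = 9.5 × 0.4492, so T = 71.238 N.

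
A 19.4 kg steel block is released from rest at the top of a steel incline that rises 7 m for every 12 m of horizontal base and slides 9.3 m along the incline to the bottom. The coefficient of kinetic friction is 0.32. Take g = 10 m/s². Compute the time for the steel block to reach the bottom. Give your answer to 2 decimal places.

2.86 s

The weight component along the incline is mg sin 30.26° = 97.751 N and the normal force is N = mg cos 30.26° = 167.573 N.
Friction up the slope is f = μN = 0.32 × 167.573 = 53.623 N, so the net downslope force is 97.751 − 53.623 = 44.128 N and a = 44.128 / 19.4 = 2.2746 m/s².
Starting from rest, L = ½at², so t = √(2L/a) = √(2 × 9.3 / 2.2746) = 2.8596 s.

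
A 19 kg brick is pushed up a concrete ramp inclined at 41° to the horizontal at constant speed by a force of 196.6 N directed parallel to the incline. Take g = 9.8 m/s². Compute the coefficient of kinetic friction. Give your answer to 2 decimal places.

0.53

At constant speed ΣF = 0 along the incline. The applied 196.6 N acts up the slope; the weight component mg sin 41° = 122.158 N and kinetic friction μN both act down the slope.
So 196.6 = 122.158 + μ × 140.527, giving μ = (196.6 − 122.158) / 140.527 = 0.5297.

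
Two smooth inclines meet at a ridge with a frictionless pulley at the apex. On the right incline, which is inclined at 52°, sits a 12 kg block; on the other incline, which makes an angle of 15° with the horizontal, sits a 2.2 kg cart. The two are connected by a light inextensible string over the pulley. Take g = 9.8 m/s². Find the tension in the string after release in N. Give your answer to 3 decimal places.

19.073 N

Resolve each weight along its own incline: the 12 kg mass has component 12 × 9.8 × sin 52° = 92.670 N down its slope, and the 2.2 kg mass has 2.2 × 9.8 × sin 15° = 5.580 N down its slope.
The 12 kg side's 92.670 N exceeds the other side's 5.580 N, so that mass slides down and the 2.2 kg mass slides up. Taking that direction as positive, Newton's second law for the whole system gives 92.670 − 5.580 = (12 + 2.2) a, so a = 87.090 / 14.2 = 6.1331 m/s².
For the 2.2 kg mass (up-slope positive): T − 5.580 = 2.2 × 6.1331, so T = 19.073 N.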